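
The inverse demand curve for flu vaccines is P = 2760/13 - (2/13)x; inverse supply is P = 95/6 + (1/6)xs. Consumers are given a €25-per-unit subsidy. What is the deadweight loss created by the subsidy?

Deadweight loss = €975

Pre-subsidy: 2760/13 - (2/13)x = 95/6 + (1/6)x gives x* = 613 and P* = 118.
With the rebate, buyers effectively pay Pb = Ps − 25, where Ps is the price sellers receive.
On the curves, Pb = 2760/13 - (2/13)x and Ps = 95/6 + (1/6)x; the wedge Ps − Pb = 25 gives 95/6 + (1/6)x − (2760/13 - (2/13)x) = 25, so x' = 691.
Then Pb = 2760/13 − (2/13)·691 = 106 and Ps = 95/6 + (1/6)·691 = 131.
The subsidy expands output by 691 − 613 = 78 past the efficient level; on those units the gap between marginal cost and willingness to pay runs from 0 up to 25.
DWL = ½ × 25 × 78 = 975.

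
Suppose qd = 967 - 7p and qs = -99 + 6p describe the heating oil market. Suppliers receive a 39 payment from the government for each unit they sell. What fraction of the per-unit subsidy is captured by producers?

Producer share = 7/13

Pre-subsidy: 967 - 7p = -99 + 6p gives p* = 82, q* = 393.
With the subsidy, sellers receive ps = pb + 39 for each unit, where pb is the price buyers pay.
Supply in terms of pb becomes qs = -99 + 6(pb + 39) = 135 + 6pb. Setting this equal to demand: 967 - 7pb = 135 + 6pb, so pb = 64.
Sellers receive ps = 64 + 39 = 103; q' = 967 − 7·64 = 519.
Buyers' price falls by p* − pb = 82 − 64 = 18; sellers' price rises by ps − p* = 103 − 82 = 21.
So producers capture 21/39 = 7/13 of each unit of subsidy.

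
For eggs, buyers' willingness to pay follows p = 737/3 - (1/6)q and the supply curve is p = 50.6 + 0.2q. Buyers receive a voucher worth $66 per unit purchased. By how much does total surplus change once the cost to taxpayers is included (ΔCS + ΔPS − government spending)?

Net change in total surplus = -$5940

Pre-subsidy: 737/3 - (1/6)q = 50.6 + 0.2q gives q* = 532 and p* = 157.
With the rebate, buyers effectively pay pb = ps − 66, where ps is the price sellers receive.
On the curves, pb = 737/3 - (1/6)q and ps = 50.6 + 0.2q; the wedge ps − pb = 66 gives 50.6 + 0.2q − (737/3 - (1/6)q) = 66, so q' = 712.
Then pb = 737/3 − (1/6)·712 = 127 and ps = 50.6 + 0.2·712 = 193.
ΔCS = ½(532 + 712)(157 − 127) = 18660; ΔPS = ½(532 + 712)(193 − 157) = 22392.
Government spending = 66 × 712 = 46992.
Net change = 18660 + 22392 − 46992 = -5940. The loss equals the DWL triangle ½·66·180.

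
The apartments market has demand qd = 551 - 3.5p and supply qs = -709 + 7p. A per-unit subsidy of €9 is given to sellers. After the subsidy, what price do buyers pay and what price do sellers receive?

Pre-subsidy: 551 - 3.5p = -709 + 7p gives p* = 120, q* = 131.
With the subsidy, sellers receive ps = pb + 9 for each unit, where pb is the price buyers pay.
Supply in terms of pb becomes qs = -709 + 7(pb + 9) = -646 + 7pb. Setting this equal to demand: 551 - 3.5pb = -646 + 7pb, so pb = 114.
Sellers receive ps = 114 + 9 = 123; q' = 551 − 3.5·114 = 152.

Buyers pay €114; sellers receive €123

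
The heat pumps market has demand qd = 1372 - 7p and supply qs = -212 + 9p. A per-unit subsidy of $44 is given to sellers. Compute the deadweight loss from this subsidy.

Pre-subsidy: 1372 - 7p = -212 + 9p gives p* = 99, q* = 679.
With the subsidy, sellers receive ps = pb + 44 for each unit, where pb is the price buyers pay.
Supply in terms of pb becomes qs = -212 + 9(pb + 44) = 184 + 9pb. Setting this equal to demand: 1372 - 7pb = 184 + 9pb, so pb = 74.25.
Sellers receive ps = 74.25 + 44 = 118.25; q' = 1372 − 7·74.25 = 852.25.
The subsidy expands output by 852.25 − 679 = 173.25 past the efficient level; on those units the gap between marginal cost and willingness to pay runs from 0 up to 44.
DWL = ½ × 44 × 173.25 = 3811.5.

Deadweight loss = $3811.5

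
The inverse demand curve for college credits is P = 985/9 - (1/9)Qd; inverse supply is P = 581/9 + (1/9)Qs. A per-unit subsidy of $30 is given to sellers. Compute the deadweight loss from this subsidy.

Deadweight loss = $2025

Pre-subsidy: 985/9 - (1/9)Q = 581/9 + (1/9)Q gives Q* = 202 and P* = 87.
With the subsidy, sellers receive Ps = Pb + 30 for each unit, where Pb is the price buyers pay.
On the curves, Pb = 985/9 - (1/9)Q and Ps = 581/9 + (1/9)Q; the wedge Ps − Pb = 30 gives 581/9 + (1/9)Q − (985/9 - (1/9)Q) = 30, so Q' = 337.
Then Pb = 985/9 − (1/9)·337 = 72 and Ps = 581/9 + (1/9)·337 = 102.
The subsidy expands output by 337 − 202 = 135 past the efficient level; on those units the gap between marginal cost and willingness to pay runs from 0 up to 30.
DWL = ½ × 30 × 135 = 2025.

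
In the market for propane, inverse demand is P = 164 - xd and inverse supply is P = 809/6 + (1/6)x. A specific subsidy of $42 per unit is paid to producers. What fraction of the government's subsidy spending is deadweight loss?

Pre-subsidy: 164 - x = 809/6 + (1/6)x gives x* = 25 and P* = 139.
With the subsidy, sellers receive Ps = Pb + 42 for each unit, where Pb is the price buyers pay.
On the curves, Pb = 164 - x and Ps = 809/6 + (1/6)x; the wedge Ps − Pb = 42 gives 809/6 + (1/6)x − (164 - x) = 42, so x' = 61.
Then Pb = 164 − 1·61 = 103 and Ps = 809/6 + (1/6)·61 = 145.
ΔCS = ½(25 + 61)(139 − 103) = 1548; ΔPS = ½(25 + 61)(145 − 139) = 258.
Government spending = 42 × 61 = 2562.
DWL = ½ × 42 × (61 − 25) = 756; fraction = 756 / 2562 = 18/61.

DWL / government spending = 18/61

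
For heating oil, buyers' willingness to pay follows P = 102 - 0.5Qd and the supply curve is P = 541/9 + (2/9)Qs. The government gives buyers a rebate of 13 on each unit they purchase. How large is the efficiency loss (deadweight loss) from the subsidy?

Pre-subsidy: 102 - 0.5Q = 541/9 + (2/9)Q gives Q* = 58 and P* = 73.
With the rebate, buyers effectively pay Pb = Ps − 13, where Ps is the price sellers receive.
On the curves, Pb = 102 - 0.5Q and Ps = 541/9 + (2/9)Q; the wedge Ps − Pb = 13 gives 541/9 + (2/9)Q − (102 - 0.5Q) = 13, so Q' = 76.
Then Pb = 102 − 0.5·76 = 64 and Ps = 541/9 + (2/9)·76 = 77.
The subsidy expands output by 76 − 58 = 18 past the efficient level; on those units the gap between marginal cost and willingness to pay runs from 0 up to 13.
DWL = ½ × 13 × 18 = 117.

Deadweight loss = 117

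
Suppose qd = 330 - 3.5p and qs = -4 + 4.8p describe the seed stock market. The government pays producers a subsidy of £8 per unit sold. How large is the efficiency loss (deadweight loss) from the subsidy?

Deadweight loss = 5376/83

Pre-subsidy: 330 - 3.5p = -4 + 4.8p gives p* = 3340/83, q* = 15700/83.
With the subsidy, sellers receive ps = pb + 8 for each unit, where pb is the price buyers pay.
Supply in terms of pb becomes qs = -4 + 4.8(pb + 8) = 34.4 + 4.8pb. Setting this equal to demand: 330 - 3.5pb = 34.4 + 4.8pb, so pb = 2956/83.
Sellers receive ps = 2956/83 + 8 = 3620/83; q' = 330 − 3.5·(2956/83) = 17044/83.
The subsidy expands output by 17044/83 − 15700/83 = 1344/83 past the efficient level; on those units the gap between marginal cost and willingness to pay runs from 0 up to 8.
DWL = ½ × 8 × 1344/83 = 5376/83.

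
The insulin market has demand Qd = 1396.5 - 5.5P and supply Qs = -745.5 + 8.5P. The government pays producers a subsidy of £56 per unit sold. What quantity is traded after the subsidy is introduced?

Pre-subsidy: 1396.5 - 5.5P = -745.5 + 8.5P gives P* = 153, Q* = 555.
With the subsidy, sellers receive Ps = Pb + 56 for each unit, where Pb is the price buyers pay.
Supply in terms of Pb becomes Qs = -745.5 + 8.5(Pb + 56) = -269.5 + 8.5Pb. Setting this equal to demand: 1396.5 - 5.5Pb = -269.5 + 8.5Pb, so Pb = 119.
Sellers receive Ps = 119 + 56 = 175; Q' = 1396.5 − 5.5·119 = 742.

Q' = 742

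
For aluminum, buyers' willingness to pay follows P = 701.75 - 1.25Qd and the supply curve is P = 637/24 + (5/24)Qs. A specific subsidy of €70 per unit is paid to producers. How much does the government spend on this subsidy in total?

Government cost = €35770

Pre-subsidy: 701.75 - 1.25Q = 637/24 + (5/24)Q gives Q* = 463 and P* = 123.
With the subsidy, sellers receive Ps = Pb + 70 for each unit, where Pb is the price buyers pay.
On the curves, Pb = 701.75 - 1.25Q and Ps = 637/24 + (5/24)Q; the wedge Ps − Pb = 70 gives 637/24 + (5/24)Q − (701.75 - 1.25Q) = 70, so Q' = 511.
Then Pb = 701.75 − 1.25·511 = 63 and Ps = 637/24 + (5/24)·511 = 133.
Government outlay = subsidy × quantity = 70 × 511 = 35770.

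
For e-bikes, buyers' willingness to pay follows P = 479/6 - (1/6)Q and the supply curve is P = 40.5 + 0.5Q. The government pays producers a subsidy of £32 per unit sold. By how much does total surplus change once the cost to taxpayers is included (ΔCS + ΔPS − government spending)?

Pre-subsidy: 479/6 - (1/6)Q = 40.5 + 0.5Q gives Q* = 59 and P* = 70.
With the subsidy, sellers receive Ps = Pb + 32 for each unit, where Pb is the price buyers pay.
On the curves, Pb = 479/6 - (1/6)Q and Ps = 40.5 + 0.5Q; the wedge Ps − Pb = 32 gives 40.5 + 0.5Q − (479/6 - (1/6)Q) = 32, so Q' = 107.
Then Pb = 479/6 − (1/6)·107 = 62 and Ps = 40.5 + 0.5·107 = 94.
ΔCS = ½(59 + 107)(70 − 62) = 664; ΔPS = ½(59 + 107)(94 − 70) = 1992.
Government spending = 32 × 107 = 3424.
Net change = 664 + 1992 − 3424 = -768. The loss equals the DWL triangle ½·32·48.

Net change in total surplus = -£768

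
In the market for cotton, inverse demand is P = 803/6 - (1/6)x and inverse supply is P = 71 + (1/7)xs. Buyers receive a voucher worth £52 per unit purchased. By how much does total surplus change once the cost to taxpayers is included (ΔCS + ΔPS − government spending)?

Pre-subsidy: 803/6 - (1/6)x = 71 + (1/7)x gives x* = 203 and P* = 100.
With the rebate, buyers effectively pay Pb = Ps − 52, where Ps is the price sellers receive.
On the curves, Pb = 803/6 - (1/6)x and Ps = 71 + (1/7)x; the wedge Ps − Pb = 52 gives 71 + (1/7)x − (803/6 - (1/6)x) = 52, so x' = 371.
Then Pb = 803/6 − (1/6)·371 = 72 and Ps = 71 + (1/7)·371 = 124.
ΔCS = ½(203 + 371)(100 − 72) = 8036; ΔPS = ½(203 + 371)(124 − 100) = 6888.
Government spending = 52 × 371 = 19292.
Net change = 8036 + 6888 − 19292 = -4368. The loss equals the DWL triangle ½·52·168.

Net change in total surplus = -£4368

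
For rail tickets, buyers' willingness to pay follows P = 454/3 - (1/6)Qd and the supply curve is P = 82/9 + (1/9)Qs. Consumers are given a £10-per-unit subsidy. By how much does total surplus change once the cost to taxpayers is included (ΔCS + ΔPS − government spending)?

Pre-subsidy: 454/3 - (1/6)Q = 82/9 + (1/9)Q gives Q* = 512 and P* = 66.
With the rebate, buyers effectively pay Pb = Ps − 10, where Ps is the price sellers receive.
On the curves, Pb = 454/3 - (1/6)Q and Ps = 82/9 + (1/9)Q; the wedge Ps − Pb = 10 gives 82/9 + (1/9)Q − (454/3 - (1/6)Q) = 10, so Q' = 548.
Then Pb = 454/3 − (1/6)·548 = 60 and Ps = 82/9 + (1/9)·548 = 70.
ΔCS = ½(512 + 548)(66 − 60) = 3180; ΔPS = ½(512 + 548)(70 − 66) = 2120.
Government spending = 10 × 548 = 5480.
Net change = 3180 + 2120 − 5480 = -180. The loss equals the DWL triangle ½·10·36.

Net change in total surplus = -£180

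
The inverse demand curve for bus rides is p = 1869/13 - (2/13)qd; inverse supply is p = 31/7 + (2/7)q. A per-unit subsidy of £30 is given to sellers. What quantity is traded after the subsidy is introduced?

Pre-subsidy: 1869/13 - (2/13)q = 31/7 + (2/7)q gives q* = 317 and p* = 95.
With the subsidy, sellers receive ps = pb + 30 for each unit, where pb is the price buyers pay.
On the curves, pb = 1869/13 - (2/13)q and ps = 31/7 + (2/7)q; the wedge ps − pb = 30 gives 31/7 + (2/7)q − (1869/13 - (2/13)q) = 30, so q' = 385.25.
Then pb = 1869/13 − (2/13)·385.25 = 84.5 and ps = 31/7 + (2/7)·385.25 = 114.5.

q' = 385.25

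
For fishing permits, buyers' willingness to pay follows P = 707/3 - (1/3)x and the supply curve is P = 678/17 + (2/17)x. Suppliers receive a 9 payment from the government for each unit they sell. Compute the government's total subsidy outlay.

Government cost = 93996/23

Pre-subsidy: 707/3 - (1/3)x = 678/17 + (2/17)x gives x* = 9985/23 and P* = 2092/23.
With the subsidy, sellers receive Ps = Pb + 9 for each unit, where Pb is the price buyers pay.
On the curves, Pb = 707/3 - (1/3)x and Ps = 678/17 + (2/17)x; the wedge Ps − Pb = 9 gives 678/17 + (2/17)x − (707/3 - (1/3)x) = 9, so x' = 10444/23.
Then Pb = 707/3 − (1/3)·(10444/23) = 1939/23 and Ps = 678/17 + (2/17)·(10444/23) = 2146/23.
Government outlay = subsidy × quantity = 9 × 10444/23 = 93996/23.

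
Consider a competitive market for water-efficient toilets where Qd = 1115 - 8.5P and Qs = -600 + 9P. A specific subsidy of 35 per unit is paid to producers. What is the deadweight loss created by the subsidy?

Deadweight loss = 2677.5

Pre-subsidy: 1115 - 8.5P = -600 + 9P gives P* = 98, Q* = 282.
With the subsidy, sellers receive Ps = Pb + 35 for each unit, where Pb is the price buyers pay.
Supply in terms of Pb becomes Qs = -600 + 9(Pb + 35) = -285 + 9Pb. Setting this equal to demand: 1115 - 8.5Pb = -285 + 9Pb, so Pb = 80.
Sellers receive Ps = 80 + 35 = 115; Q' = 1115 − 8.5·80 = 435.
The subsidy expands output by 435 − 282 = 153 past the efficient level; on those units the gap between marginal cost and willingness to pay runs from 0 up to 35.
DWL = ½ × 35 × 153 = 2677.5.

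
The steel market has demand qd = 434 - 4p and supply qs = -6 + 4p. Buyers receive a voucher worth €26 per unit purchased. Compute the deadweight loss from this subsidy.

Deadweight loss = €676

Pre-subsidy: 434 - 4p = -6 + 4p gives p* = 55, q* = 214.
With the rebate, buyers effectively pay pb = ps − 26, where ps is the price sellers receive.
Demand in terms of ps becomes qd = 434 − 4(ps − 26) = 538 - 4ps. Setting this equal to supply: 538 - 4ps = -6 + 4ps, so ps = 68.
Buyers pay pb = 68 − 26 = 42; q' = -6 + 4·68 = 266.
The subsidy expands output by 266 − 214 = 52 past the efficient level; on those units the gap between marginal cost and willingness to pay runs from 0 up to 26.
DWL = ½ × 26 × 52 = 676.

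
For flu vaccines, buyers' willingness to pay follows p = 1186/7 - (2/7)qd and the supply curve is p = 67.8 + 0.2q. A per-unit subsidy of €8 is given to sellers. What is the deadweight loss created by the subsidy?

Pre-subsidy: 1186/7 - (2/7)q = 67.8 + 0.2q gives q* = 3557/17 and p* = 1864/17.
With the subsidy, sellers receive ps = pb + 8 for each unit, where pb is the price buyers pay.
On the curves, pb = 1186/7 - (2/7)q and ps = 67.8 + 0.2q; the wedge ps − pb = 8 gives 67.8 + 0.2q − (1186/7 - (2/7)q) = 8, so q' = 3837/17.
Then pb = 1186/7 − (2/7)·(3837/17) = 1784/17 and ps = 67.8 + 0.2·(3837/17) = 1920/17.
The subsidy expands output by 3837/17 − 3557/17 = 280/17 past the efficient level; on those units the gap between marginal cost and willingness to pay runs from 0 up to 8.
DWL = ½ × 8 × 280/17 = 1120/17.

Deadweight loss = 1120/17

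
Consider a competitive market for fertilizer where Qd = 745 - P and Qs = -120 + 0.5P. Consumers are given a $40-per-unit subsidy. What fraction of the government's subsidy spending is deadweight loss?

Pre-subsidy: 745 - P = -120 + 0.5P gives P* = 1730/3, Q* = 505/3.
With the rebate, buyers effectively pay Pb = Ps − 40, where Ps is the price sellers receive.
Demand in terms of Ps becomes Qd = 745 − 1(Ps − 40) = 785 - Ps. Setting this equal to supply: 785 - Ps = -120 + 0.5Ps, so Ps = 1810/3.
Buyers pay Pb = 1810/3 − 40 = 1690/3; Q' = -120 + 0.5·(1810/3) = 545/3.
ΔCS = ½(505/3 + 545/3)(1730/3 − 1690/3) = 7000/3; ΔPS = ½(505/3 + 545/3)(1810/3 − 1730/3) = 14000/3.
Government spending = 40 × 545/3 = 21800/3.
DWL = ½ × 40 × (545/3 − 505/3) = 800/3; fraction = (800/3) / (21800/3) = 4/109.

DWL / government spending = 4/109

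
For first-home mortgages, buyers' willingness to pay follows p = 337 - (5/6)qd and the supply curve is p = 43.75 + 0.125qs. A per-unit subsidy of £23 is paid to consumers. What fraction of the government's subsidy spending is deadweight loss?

DWL / government spending = 2/55

Pre-subsidy: 337 - (5/6)q = 43.75 + 0.125q gives q* = 306 and p* = 82.
With the rebate, buyers effectively pay pb = ps − 23, where ps is the price sellers receive.
On the curves, pb = 337 - (5/6)q and ps = 43.75 + 0.125q; the wedge ps − pb = 23 gives 43.75 + 0.125q − (337 - (5/6)q) = 23, so q' = 330.
Then pb = 337 − (5/6)·330 = 62 and ps = 43.75 + 0.125·330 = 85.
ΔCS = ½(306 + 330)(82 − 62) = 6360; ΔPS = ½(306 + 330)(85 − 82) = 954.
Government spending = 23 × 330 = 7590.
DWL = ½ × 23 × (330 − 306) = 276; fraction = 276 / 7590 = 2/55.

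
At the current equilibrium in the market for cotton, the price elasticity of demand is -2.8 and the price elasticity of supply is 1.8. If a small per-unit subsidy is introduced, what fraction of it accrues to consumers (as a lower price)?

Consumer share = 9/23

For a small subsidy around the equilibrium, the benefit split depends on the relative slopes, which at a point are proportional to the elasticities.
Buyer share = εs/(εs + |εd|) = 1.8/(1.8 + 2.8) = 9/23; seller share = |εd|/(εs + |εd|) = 14/23.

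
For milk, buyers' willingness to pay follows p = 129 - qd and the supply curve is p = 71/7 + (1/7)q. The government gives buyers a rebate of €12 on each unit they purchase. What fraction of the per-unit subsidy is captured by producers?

Producer share = 0.125

Pre-subsidy: 129 - q = 71/7 + (1/7)q gives q* = 104 and p* = 25.
With the rebate, buyers effectively pay pb = ps − 12, where ps is the price sellers receive.
On the curves, pb = 129 - q and ps = 71/7 + (1/7)q; the wedge ps − pb = 12 gives 71/7 + (1/7)q − (129 - q) = 12, so q' = 114.5.
Then pb = 129 − 1·114.5 = 14.5 and ps = 71/7 + (1/7)·114.5 = 26.5.
Buyers' price falls by p* − pb = 25 − 14.5 = 10.5; sellers' price rises by ps − p* = 26.5 − 25 = 1.5.
So producers capture 1.5/12 = 0.125 of each unit of subsidy.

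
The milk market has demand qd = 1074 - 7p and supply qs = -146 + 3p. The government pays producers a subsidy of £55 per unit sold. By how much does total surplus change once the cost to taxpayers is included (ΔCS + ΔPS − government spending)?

Net change in total surplus = -£3176.25

Pre-subsidy: 1074 - 7p = -146 + 3p gives p* = 122, q* = 220.
With the subsidy, sellers receive ps = pb + 55 for each unit, where pb is the price buyers pay.
Supply in terms of pb becomes qs = -146 + 3(pb + 55) = 19 + 3pb. Setting this equal to demand: 1074 - 7pb = 19 + 3pb, so pb = 105.5.
Sellers receive ps = 105.5 + 55 = 160.5; q' = 1074 − 7·105.5 = 335.5.
ΔCS = ½(220 + 335.5)(122 − 105.5) = 4582.875; ΔPS = ½(220 + 335.5)(160.5 − 122) = 10693.375.
Government spending = 55 × 335.5 = 18452.5.
Net change = 4582.875 + 10693.375 − 18452.5 = -3176.25. The loss equals the DWL triangle ½·55·115.5.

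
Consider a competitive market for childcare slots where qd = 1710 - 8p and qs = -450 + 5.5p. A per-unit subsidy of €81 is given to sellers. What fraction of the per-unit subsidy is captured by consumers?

Pre-subsidy: 1710 - 8p = -450 + 5.5p gives p* = 160, q* = 430.
With the subsidy, sellers receive ps = pb + 81 for each unit, where pb is the price buyers pay.
Supply in terms of pb becomes qs = -450 + 5.5(pb + 81) = -4.5 + 5.5pb. Setting this equal to demand: 1710 - 8pb = -4.5 + 5.5pb, so pb = 127.
Sellers receive ps = 127 + 81 = 208; q' = 1710 − 8·127 = 694.
Buyers' price falls by p* − pb = 160 − 127 = 33; sellers' price rises by ps − p* = 208 − 160 = 48.
So consumers capture 33/81 = 11/27 of each unit of subsidy.

Consumer share = 11/27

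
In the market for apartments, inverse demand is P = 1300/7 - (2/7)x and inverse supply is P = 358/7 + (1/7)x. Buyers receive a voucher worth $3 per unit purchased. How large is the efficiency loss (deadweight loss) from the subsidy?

Deadweight loss = $10.5

Pre-subsidy: 1300/7 - (2/7)x = 358/7 + (1/7)x gives x* = 314 and P* = 96.
With the rebate, buyers effectively pay Pb = Ps − 3, where Ps is the price sellers receive.
On the curves, Pb = 1300/7 - (2/7)x and Ps = 358/7 + (1/7)x; the wedge Ps − Pb = 3 gives 358/7 + (1/7)x − (1300/7 - (2/7)x) = 3, so x' = 321.
Then Pb = 1300/7 − (2/7)·321 = 94 and Ps = 358/7 + (1/7)·321 = 97.
The subsidy expands output by 321 − 314 = 7 past the efficient level; on those units the gap between marginal cost and willingness to pay runs from 0 up to 3.
DWL = ½ × 3 × 7 = 10.5.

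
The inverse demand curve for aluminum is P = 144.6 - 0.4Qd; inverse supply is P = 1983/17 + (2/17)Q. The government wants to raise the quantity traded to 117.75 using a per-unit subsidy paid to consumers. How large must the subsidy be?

Required subsidy s = 33 per unit

At Q = 117.75, from the demand curve buyers pay Pb = 144.6 − 0.4·117.75 = 97.5; from the supply curve sellers need Ps = 1983/17 + (2/17)·117.75 = 130.5.
The subsidy must fill the gap: s = Ps − Pb = 130.5 − 97.5 = 33.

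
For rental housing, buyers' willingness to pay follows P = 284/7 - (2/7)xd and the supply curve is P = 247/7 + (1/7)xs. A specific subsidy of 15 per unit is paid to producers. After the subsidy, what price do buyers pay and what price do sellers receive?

Pre-subsidy: 284/7 - (2/7)x = 247/7 + (1/7)x gives x* = 37/3 and P* = 778/21.
With the subsidy, sellers receive Ps = Pb + 15 for each unit, where Pb is the price buyers pay.
On the curves, Pb = 284/7 - (2/7)x and Ps = 247/7 + (1/7)x; the wedge Ps − Pb = 15 gives 247/7 + (1/7)x − (284/7 - (2/7)x) = 15, so x' = 142/3.
Then Pb = 284/7 − (2/7)·(142/3) = 568/21 and Ps = 247/7 + (1/7)·(142/3) = 883/21.

Buyers pay 568/21; sellers receive 883/21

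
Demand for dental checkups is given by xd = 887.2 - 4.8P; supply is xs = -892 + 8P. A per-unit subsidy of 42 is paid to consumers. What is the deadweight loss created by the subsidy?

Deadweight loss = 2646

Pre-subsidy: 887.2 - 4.8P = -892 + 8P gives P* = 139, x* = 220.
With the rebate, buyers effectively pay Pb = Ps − 42, where Ps is the price sellers receive.
Demand in terms of Ps becomes xd = 887.2 − 4.8(Ps − 42) = 1088.8 - 4.8Ps. Setting this equal to supply: 1088.8 - 4.8Ps = -892 + 8Ps, so Ps = 154.75.
Buyers pay Pb = 154.75 − 42 = 112.75; x' = -892 + 8·154.75 = 346.
The subsidy expands output by 346 − 220 = 126 past the efficient level; on those units the gap between marginal cost and willingness to pay runs from 0 up to 42.
DWL = ½ × 42 × 126 = 2646.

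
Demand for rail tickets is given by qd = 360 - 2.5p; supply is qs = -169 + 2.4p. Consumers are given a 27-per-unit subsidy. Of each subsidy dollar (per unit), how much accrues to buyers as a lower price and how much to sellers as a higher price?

Buyers gain 648/49 per unit; sellers gain 675/49 per unit

Pre-subsidy: 360 - 2.5p = -169 + 2.4p gives p* = 5290/49, q* = 4415/49.
With the rebate, buyers effectively pay pb = ps − 27, where ps is the price sellers receive.
Demand in terms of ps becomes qd = 360 − 2.5(ps − 27) = 427.5 - 2.5ps. Setting this equal to supply: 427.5 - 2.5ps = -169 + 2.4ps, so ps = 5965/49.
Buyers pay pb = 5965/49 − 27 = 4642/49; q' = -169 + 2.4·(5965/49) = 6035/49.
Buyers' price falls by p* − pb = 5290/49 − 4642/49 = 648/49; sellers' price rises by ps − p* = 5965/49 − 5290/49 = 675/49.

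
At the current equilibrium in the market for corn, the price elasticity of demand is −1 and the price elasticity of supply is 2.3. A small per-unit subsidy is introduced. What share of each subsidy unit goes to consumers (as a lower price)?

For a small subsidy around the equilibrium, the benefit split depends on the relative slopes, which at a point are proportional to the elasticities.
Buyer share = εs/(εs + |εd|) = 2.3/(2.3 + 1) = 23/33; seller share = |εd|/(εs + |εd|) = 10/33.

Consumer share = 23/33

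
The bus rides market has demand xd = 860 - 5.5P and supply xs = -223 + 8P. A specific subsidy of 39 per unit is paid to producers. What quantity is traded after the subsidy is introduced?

x' = 4913/9

Pre-subsidy: 860 - 5.5P = -223 + 8P gives P* = 722/9, x* = 3769/9.
With the subsidy, sellers receive Ps = Pb + 39 for each unit, where Pb is the price buyers pay.
Supply in terms of Pb becomes xs = -223 + 8(Pb + 39) = 89 + 8Pb. Setting this equal to demand: 860 - 5.5Pb = 89 + 8Pb, so Pb = 514/9.
Sellers receive Ps = 514/9 + 39 = 865/9; x' = 860 − 5.5·(514/9) = 4913/9.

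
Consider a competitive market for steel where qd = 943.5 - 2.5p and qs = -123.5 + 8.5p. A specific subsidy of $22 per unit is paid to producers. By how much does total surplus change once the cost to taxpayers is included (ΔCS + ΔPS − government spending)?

Net change in total surplus = -$467.5

Pre-subsidy: 943.5 - 2.5p = -123.5 + 8.5p gives p* = 97, q* = 701.
With the subsidy, sellers receive ps = pb + 22 for each unit, where pb is the price buyers pay.
Supply in terms of pb becomes qs = -123.5 + 8.5(pb + 22) = 63.5 + 8.5pb. Setting this equal to demand: 943.5 - 2.5pb = 63.5 + 8.5pb, so pb = 80.
Sellers receive ps = 80 + 22 = 102; q' = 943.5 − 2.5·80 = 743.5.
ΔCS = ½(701 + 743.5)(97 − 80) = 12278.25; ΔPS = ½(701 + 743.5)(102 − 97) = 3611.25.
Government spending = 22 × 743.5 = 16357.
Net change = 12278.25 + 3611.25 − 16357 = -467.5. The loss equals the DWL triangle ½·22·42.5.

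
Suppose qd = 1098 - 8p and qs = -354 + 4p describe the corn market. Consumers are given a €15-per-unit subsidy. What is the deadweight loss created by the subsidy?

Deadweight loss = €300

Pre-subsidy: 1098 - 8p = -354 + 4p gives p* = 121, q* = 130.
With the rebate, buyers effectively pay pb = ps − 15, where ps is the price sellers receive.
Demand in terms of ps becomes qd = 1098 − 8(ps − 15) = 1218 - 8ps. Setting this equal to supply: 1218 - 8ps = -354 + 4ps, so ps = 131.
Buyers pay pb = 131 − 15 = 116; q' = -354 + 4·131 = 170.
The subsidy expands output by 170 − 130 = 40 past the efficient level; on those units the gap between marginal cost and willingness to pay runs from 0 up to 15.
DWL = ½ × 15 × 40 = 300.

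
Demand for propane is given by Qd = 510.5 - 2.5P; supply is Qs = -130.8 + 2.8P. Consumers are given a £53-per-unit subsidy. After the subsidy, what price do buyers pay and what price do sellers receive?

Buyers pay £93; sellers receive £146

Pre-subsidy: 510.5 - 2.5P = -130.8 + 2.8P gives P* = 121, Q* = 208.
With the rebate, buyers effectively pay Pb = Ps − 53, where Ps is the price sellers receive.
Demand in terms of Ps becomes Qd = 510.5 − 2.5(Ps − 53) = 643 - 2.5Ps. Setting this equal to supply: 643 - 2.5Ps = -130.8 + 2.8Ps, so Ps = 146.
Buyers pay Pb = 146 − 53 = 93; Q' = -130.8 + 2.8·146 = 278.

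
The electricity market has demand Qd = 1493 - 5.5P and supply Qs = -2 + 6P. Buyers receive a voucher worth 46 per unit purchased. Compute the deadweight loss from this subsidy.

Pre-subsidy: 1493 - 5.5P = -2 + 6P gives P* = 130, Q* = 778.
With the rebate, buyers effectively pay Pb = Ps − 46, where Ps is the price sellers receive.
Demand in terms of Ps becomes Qd = 1493 − 5.5(Ps − 46) = 1746 - 5.5Ps. Setting this equal to supply: 1746 - 5.5Ps = -2 + 6Ps, so Ps = 152.
Buyers pay Pb = 152 − 46 = 106; Q' = -2 + 6·152 = 910.
The subsidy expands output by 910 − 778 = 132 past the efficient level; on those units the gap between marginal cost and willingness to pay runs from 0 up to 46.
DWL = ½ × 46 × 132 = 3036.

Deadweight loss = 3036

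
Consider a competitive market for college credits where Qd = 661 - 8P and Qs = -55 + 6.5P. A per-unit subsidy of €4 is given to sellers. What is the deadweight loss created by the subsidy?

Pre-subsidy: 661 - 8P = -55 + 6.5P gives P* = 1432/29, Q* = 7713/29.
With the subsidy, sellers receive Ps = Pb + 4 for each unit, where Pb is the price buyers pay.
Supply in terms of Pb becomes Qs = -55 + 6.5(Pb + 4) = -29 + 6.5Pb. Setting this equal to demand: 661 - 8Pb = -29 + 6.5Pb, so Pb = 1380/29.
Sellers receive Ps = 1380/29 + 4 = 1496/29; Q' = 661 − 8·(1380/29) = 8129/29.
The subsidy expands output by 8129/29 − 7713/29 = 416/29 past the efficient level; on those units the gap between marginal cost and willingness to pay runs from 0 up to 4.
DWL = ½ × 4 × 416/29 = 832/29.

Deadweight loss = 832/29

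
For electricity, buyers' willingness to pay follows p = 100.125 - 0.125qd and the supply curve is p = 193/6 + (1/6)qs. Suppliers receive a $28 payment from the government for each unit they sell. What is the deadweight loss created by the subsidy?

Deadweight loss = $1344

Pre-subsidy: 100.125 - 0.125q = 193/6 + (1/6)q gives q* = 233 and p* = 71.
With the subsidy, sellers receive ps = pb + 28 for each unit, where pb is the price buyers pay.
On the curves, pb = 100.125 - 0.125q and ps = 193/6 + (1/6)q; the wedge ps − pb = 28 gives 193/6 + (1/6)q − (100.125 - 0.125q) = 28, so q' = 329.
Then pb = 100.125 − 0.125·329 = 59 and ps = 193/6 + (1/6)·329 = 87.
The subsidy expands output by 329 − 233 = 96 past the efficient level; on those units the gap between marginal cost and willingness to pay runs from 0 up to 28.
DWL = ½ × 28 × 96 = 1344.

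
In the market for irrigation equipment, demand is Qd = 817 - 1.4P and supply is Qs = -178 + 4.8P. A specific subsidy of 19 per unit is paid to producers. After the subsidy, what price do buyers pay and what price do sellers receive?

Pre-subsidy: 817 - 1.4P = -178 + 4.8P gives P* = 4975/31, Q* = 18362/31.
With the subsidy, sellers receive Ps = Pb + 19 for each unit, where Pb is the price buyers pay.
Supply in terms of Pb becomes Qs = -178 + 4.8(Pb + 19) = -86.8 + 4.8Pb. Setting this equal to demand: 817 - 1.4Pb = -86.8 + 4.8Pb, so Pb = 4519/31.
Sellers receive Ps = 4519/31 + 19 = 5108/31; Q' = 817 − 1.4·(4519/31) = 95002/155.

Buyers pay 4519/31; sellers receive 5108/31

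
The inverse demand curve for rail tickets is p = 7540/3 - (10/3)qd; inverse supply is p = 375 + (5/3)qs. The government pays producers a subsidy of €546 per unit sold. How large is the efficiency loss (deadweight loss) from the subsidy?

Pre-subsidy: 7540/3 - (10/3)q = 375 + (5/3)q gives q* = 1283/3 and p* = 9790/9.
With the subsidy, sellers receive ps = pb + 546 for each unit, where pb is the price buyers pay.
On the curves, pb = 7540/3 - (10/3)q and ps = 375 + (5/3)q; the wedge ps − pb = 546 gives 375 + (5/3)q − (7540/3 - (10/3)q) = 546, so q' = 8053/15.
Then pb = 7540/3 − (10/3)·(8053/15) = 6514/9 and ps = 375 + (5/3)·(8053/15) = 11428/9.
The subsidy expands output by 8053/15 − 1283/3 = 109.2 past the efficient level; on those units the gap between marginal cost and willingness to pay runs from 0 up to 546.
DWL = ½ × 546 × 109.2 = 29811.6.

Deadweight loss = €29811.6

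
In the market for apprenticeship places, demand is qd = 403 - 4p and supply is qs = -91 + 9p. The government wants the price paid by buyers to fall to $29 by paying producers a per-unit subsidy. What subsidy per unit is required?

At a buyer price of 29, quantity demanded is 403 − 4·29 = 287.
Sellers supply 287 only when they receive ps with -91 + 9·ps = 287, i.e. ps = 42.
s = ps − pb = 42 − 29 = 13.

Required subsidy s = $13 per unit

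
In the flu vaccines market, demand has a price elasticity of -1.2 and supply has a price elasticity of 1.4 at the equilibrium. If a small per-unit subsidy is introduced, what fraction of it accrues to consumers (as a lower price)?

Consumer share = 7/13

For a small subsidy around the equilibrium, the benefit split depends on the relative slopes, which at a point are proportional to the elasticities.
Buyer share = εs/(εs + |εd|) = 1.4/(1.4 + 1.2) = 7/13; seller share = |εd|/(εs + |εd|) = 6/13.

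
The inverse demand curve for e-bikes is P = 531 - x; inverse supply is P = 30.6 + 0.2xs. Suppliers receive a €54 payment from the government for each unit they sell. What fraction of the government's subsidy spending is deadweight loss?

Pre-subsidy: 531 - x = 30.6 + 0.2x gives x* = 417 and P* = 114.
With the subsidy, sellers receive Ps = Pb + 54 for each unit, where Pb is the price buyers pay.
On the curves, Pb = 531 - x and Ps = 30.6 + 0.2x; the wedge Ps − Pb = 54 gives 30.6 + 0.2x − (531 - x) = 54, so x' = 462.
Then Pb = 531 − 1·462 = 69 and Ps = 30.6 + 0.2·462 = 123.
ΔCS = ½(417 + 462)(114 − 69) = 19777.5; ΔPS = ½(417 + 462)(123 − 114) = 3955.5.
Government spending = 54 × 462 = 24948.
DWL = ½ × 54 × (462 − 417) = 1215; fraction = 1215 / 24948 = 15/308.

DWL / government spending = 15/308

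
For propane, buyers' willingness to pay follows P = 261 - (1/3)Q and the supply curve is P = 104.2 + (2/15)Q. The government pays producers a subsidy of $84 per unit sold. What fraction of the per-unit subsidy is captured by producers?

Pre-subsidy: 261 - (1/3)Q = 104.2 + (2/15)Q gives Q* = 336 and P* = 149.
With the subsidy, sellers receive Ps = Pb + 84 for each unit, where Pb is the price buyers pay.
On the curves, Pb = 261 - (1/3)Q and Ps = 104.2 + (2/15)Q; the wedge Ps − Pb = 84 gives 104.2 + (2/15)Q − (261 - (1/3)Q) = 84, so Q' = 516.
Then Pb = 261 − (1/3)·516 = 89 and Ps = 104.2 + (2/15)·516 = 173.
Buyers' price falls by P* − Pb = 149 − 89 = 60; sellers' price rises by Ps − P* = 173 − 149 = 24.
So producers capture 24/84 = 2/7 of each unit of subsidy.

Producer share = 2/7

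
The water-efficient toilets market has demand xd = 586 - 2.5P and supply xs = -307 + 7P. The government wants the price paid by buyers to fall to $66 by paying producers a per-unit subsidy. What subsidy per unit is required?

At a buyer price of 66, quantity demanded is 586 − 2.5·66 = 421.
Sellers supply 421 only when they receive Ps with -307 + 7·Ps = 421, i.e. Ps = 104.
s = Ps − Pb = 104 − 66 = 38.

Required subsidy s = $38 per unit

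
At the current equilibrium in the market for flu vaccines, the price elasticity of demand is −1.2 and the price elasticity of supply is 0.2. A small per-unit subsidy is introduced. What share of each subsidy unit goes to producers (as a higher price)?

Producer share = 6/7

For a small subsidy around the equilibrium, the benefit split depends on the relative slopes, which at a point are proportional to the elasticities.
Buyer share = εs/(εs + |εd|) = 0.2/(0.2 + 1.2) = 1/7; seller share = |εd|/(εs + |εd|) = 6/7.
So producers capture 6/7 of the subsidy.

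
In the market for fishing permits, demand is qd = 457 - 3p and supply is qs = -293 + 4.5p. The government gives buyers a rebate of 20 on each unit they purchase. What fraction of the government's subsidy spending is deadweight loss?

DWL / government spending = 18/193

Pre-subsidy: 457 - 3p = -293 + 4.5p gives p* = 100, q* = 157.
With the rebate, buyers effectively pay pb = ps − 20, where ps is the price sellers receive.
Demand in terms of ps becomes qd = 457 − 3(ps − 20) = 517 - 3ps. Setting this equal to supply: 517 - 3ps = -293 + 4.5ps, so ps = 108.
Buyers pay pb = 108 − 20 = 88; q' = -293 + 4.5·108 = 193.
ΔCS = ½(157 + 193)(100 − 88) = 2100; ΔPS = ½(157 + 193)(108 − 100) = 1400.
Government spending = 20 × 193 = 3860.
DWL = ½ × 20 × (193 − 157) = 360; fraction = 360 / 3860 = 18/193.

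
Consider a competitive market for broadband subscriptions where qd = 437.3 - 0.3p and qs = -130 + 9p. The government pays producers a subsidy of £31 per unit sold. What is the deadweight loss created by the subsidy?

Pre-subsidy: 437.3 - 0.3p = -130 + 9p gives p* = 61, q* = 419.
With the subsidy, sellers receive ps = pb + 31 for each unit, where pb is the price buyers pay.
Supply in terms of pb becomes qs = -130 + 9(pb + 31) = 149 + 9pb. Setting this equal to demand: 437.3 - 0.3pb = 149 + 9pb, so pb = 31.
Sellers receive ps = 31 + 31 = 62; q' = 437.3 − 0.3·31 = 428.
The subsidy expands output by 428 − 419 = 9 past the efficient level; on those units the gap between marginal cost and willingness to pay runs from 0 up to 31.
DWL = ½ × 31 × 9 = 139.5.

Deadweight loss = £139.5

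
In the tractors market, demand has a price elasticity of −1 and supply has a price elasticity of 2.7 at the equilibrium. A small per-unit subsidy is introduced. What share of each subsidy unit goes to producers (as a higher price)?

For a small subsidy around the equilibrium, the benefit split depends on the relative slopes, which at a point are proportional to the elasticities.
Buyer share = εs/(εs + |εd|) = 2.7/(2.7 + 1) = 27/37; seller share = |εd|/(εs + |εd|) = 10/37.
So producers capture 10/37 of the subsidy.

Producer share = 10/37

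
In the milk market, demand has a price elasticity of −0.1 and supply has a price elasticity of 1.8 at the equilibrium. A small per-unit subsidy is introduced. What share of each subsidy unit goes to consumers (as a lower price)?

Consumer share = 18/19

For a small subsidy around the equilibrium, the benefit split depends on the relative slopes, which at a point are proportional to the elasticities.
Buyer share = εs/(εs + |εd|) = 1.8/(1.8 + 0.1) = 18/19; seller share = |εd|/(εs + |εd|) = 1/19.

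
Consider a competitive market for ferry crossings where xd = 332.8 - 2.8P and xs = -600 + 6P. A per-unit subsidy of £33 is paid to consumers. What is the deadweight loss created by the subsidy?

Deadweight loss = £1039.5

Pre-subsidy: 332.8 - 2.8P = -600 + 6P gives P* = 106, x* = 36.
With the rebate, buyers effectively pay Pb = Ps − 33, where Ps is the price sellers receive.
Demand in terms of Ps becomes xd = 332.8 − 2.8(Ps − 33) = 425.2 - 2.8Ps. Setting this equal to supply: 425.2 - 2.8Ps = -600 + 6Ps, so Ps = 116.5.
Buyers pay Pb = 116.5 − 33 = 83.5; x' = -600 + 6·116.5 = 99.
The subsidy expands output by 99 − 36 = 63 past the efficient level; on those units the gap between marginal cost and willingness to pay runs from 0 up to 33.
DWL = ½ × 33 × 63 = 1039.5.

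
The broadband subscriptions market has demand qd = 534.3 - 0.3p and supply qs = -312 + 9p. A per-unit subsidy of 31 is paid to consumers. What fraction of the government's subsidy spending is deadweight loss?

Pre-subsidy: 534.3 - 0.3p = -312 + 9p gives p* = 91, q* = 507.
With the rebate, buyers effectively pay pb = ps − 31, where ps is the price sellers receive.
Demand in terms of ps becomes qd = 534.3 − 0.3(ps − 31) = 543.6 - 0.3ps. Setting this equal to supply: 543.6 - 0.3ps = -312 + 9ps, so ps = 92.
Buyers pay pb = 92 − 31 = 61; q' = -312 + 9·92 = 516.
ΔCS = ½(507 + 516)(91 − 61) = 15345; ΔPS = ½(507 + 516)(92 − 91) = 511.5.
Government spending = 31 × 516 = 15996.
DWL = ½ × 31 × (516 − 507) = 139.5; fraction = 139.5 / 15996 = 3/344.

DWL / government spending = 3/344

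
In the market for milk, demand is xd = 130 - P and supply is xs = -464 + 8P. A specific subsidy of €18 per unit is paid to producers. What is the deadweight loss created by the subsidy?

Pre-subsidy: 130 - P = -464 + 8P gives P* = 66, x* = 64.
With the subsidy, sellers receive Ps = Pb + 18 for each unit, where Pb is the price buyers pay.
Supply in terms of Pb becomes xs = -464 + 8(Pb + 18) = -320 + 8Pb. Setting this equal to demand: 130 - Pb = -320 + 8Pb, so Pb = 50.
Sellers receive Ps = 50 + 18 = 68; x' = 130 − 1·50 = 80.
The subsidy expands output by 80 − 64 = 16 past the efficient level; on those units the gap between marginal cost and willingness to pay runs from 0 up to 18.
DWL = ½ × 18 × 16 = 144.

Deadweight loss = €144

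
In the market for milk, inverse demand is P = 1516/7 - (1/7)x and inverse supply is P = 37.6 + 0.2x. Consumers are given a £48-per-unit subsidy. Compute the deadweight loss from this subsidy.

Pre-subsidy: 1516/7 - (1/7)x = 37.6 + 0.2x gives x* = 522 and P* = 142.
With the rebate, buyers effectively pay Pb = Ps − 48, where Ps is the price sellers receive.
On the curves, Pb = 1516/7 - (1/7)x and Ps = 37.6 + 0.2x; the wedge Ps − Pb = 48 gives 37.6 + 0.2x − (1516/7 - (1/7)x) = 48, so x' = 662.
Then Pb = 1516/7 − (1/7)·662 = 122 and Ps = 37.6 + 0.2·662 = 170.
The subsidy expands output by 662 − 522 = 140 past the efficient level; on those units the gap between marginal cost and willingness to pay runs from 0 up to 48.
DWL = ½ × 48 × 140 = 3360.

Deadweight loss = £3360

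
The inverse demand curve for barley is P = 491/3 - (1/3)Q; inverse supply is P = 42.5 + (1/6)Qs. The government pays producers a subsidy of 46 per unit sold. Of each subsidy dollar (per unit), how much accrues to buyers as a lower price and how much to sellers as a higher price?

Buyers gain 92/3 per unit; sellers gain 46/3 per unit

Pre-subsidy: 491/3 - (1/3)Q = 42.5 + (1/6)Q gives Q* = 727/3 and P* = 746/9.
With the subsidy, sellers receive Ps = Pb + 46 for each unit, where Pb is the price buyers pay.
On the curves, Pb = 491/3 - (1/3)Q and Ps = 42.5 + (1/6)Q; the wedge Ps − Pb = 46 gives 42.5 + (1/6)Q − (491/3 - (1/3)Q) = 46, so Q' = 1003/3.
Then Pb = 491/3 − (1/3)·(1003/3) = 470/9 and Ps = 42.5 + (1/6)·(1003/3) = 884/9.
Buyers' price falls by P* − Pb = 746/9 − 470/9 = 92/3; sellers' price rises by Ps − P* = 884/9 − 746/9 = 46/3.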